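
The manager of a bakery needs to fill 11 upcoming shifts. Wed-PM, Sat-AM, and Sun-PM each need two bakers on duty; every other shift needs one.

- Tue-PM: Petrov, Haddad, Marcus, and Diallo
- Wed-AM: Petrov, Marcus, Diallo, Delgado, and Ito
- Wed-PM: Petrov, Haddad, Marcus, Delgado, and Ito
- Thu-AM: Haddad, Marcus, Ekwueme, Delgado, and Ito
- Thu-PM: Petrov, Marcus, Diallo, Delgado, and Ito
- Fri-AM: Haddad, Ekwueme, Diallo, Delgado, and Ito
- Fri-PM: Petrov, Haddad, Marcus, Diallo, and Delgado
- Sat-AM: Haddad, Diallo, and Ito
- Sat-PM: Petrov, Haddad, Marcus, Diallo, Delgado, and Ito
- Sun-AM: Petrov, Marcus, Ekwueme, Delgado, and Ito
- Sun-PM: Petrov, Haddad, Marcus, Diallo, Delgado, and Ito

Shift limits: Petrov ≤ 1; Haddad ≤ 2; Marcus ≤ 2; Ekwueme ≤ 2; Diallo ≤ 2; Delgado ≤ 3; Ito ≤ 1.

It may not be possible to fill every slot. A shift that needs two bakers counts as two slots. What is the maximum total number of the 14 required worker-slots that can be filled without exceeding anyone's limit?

Total capacity across all bakers is 1+2+2+2+2+3+1 = 13, and 14 slots are needed, so at most 13 can be filled.
An assignment achieving 13: Tue-PM→Petrov, Wed-AM→Marcus, Wed-PM→Haddad+Marcus, Thu-AM→Ekwueme, Thu-PM→Diallo, Fri-AM→Ekwueme, Fri-PM→Delgado, Sat-AM→Haddad+Diallo, Sat-PM→Delgado, Sun-AM→Delgado, Sun-PM→Ito.
Loads: Petrov 1/1, Haddad 2/2, Marcus 2/2, Ekwueme 2/2, Diallo 2/2, Delgado 3/3, Ito 1/1.

13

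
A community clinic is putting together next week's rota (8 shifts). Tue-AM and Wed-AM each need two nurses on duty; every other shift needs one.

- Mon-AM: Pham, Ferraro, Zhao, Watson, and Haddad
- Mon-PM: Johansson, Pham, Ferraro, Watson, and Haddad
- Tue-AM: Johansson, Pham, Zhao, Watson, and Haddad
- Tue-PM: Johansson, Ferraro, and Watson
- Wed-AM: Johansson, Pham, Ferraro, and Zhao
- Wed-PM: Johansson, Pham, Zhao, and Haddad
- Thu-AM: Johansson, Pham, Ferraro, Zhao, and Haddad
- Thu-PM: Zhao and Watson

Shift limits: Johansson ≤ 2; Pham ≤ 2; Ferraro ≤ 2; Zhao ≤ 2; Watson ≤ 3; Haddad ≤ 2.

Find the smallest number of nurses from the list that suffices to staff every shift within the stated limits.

10 slots to fill and no one can take more than 3, so at least ⌈10/3⌉ = 4 nurses are needed.
Any 4 nurses together have capacity at most 3+2+2+2 = 9 < 10 slots, so 4 can never suffice.
Johansson, Pham, Ferraro, Zhao, and Watson alone can cover everything: Mon-AM→Pham, Mon-PM→Watson, Tue-AM→Pham+Watson, Tue-PM→Johansson, Wed-AM→Ferraro+Zhao, Wed-PM→Johansson, Thu-AM→Ferraro, Thu-PM→Zhao.

5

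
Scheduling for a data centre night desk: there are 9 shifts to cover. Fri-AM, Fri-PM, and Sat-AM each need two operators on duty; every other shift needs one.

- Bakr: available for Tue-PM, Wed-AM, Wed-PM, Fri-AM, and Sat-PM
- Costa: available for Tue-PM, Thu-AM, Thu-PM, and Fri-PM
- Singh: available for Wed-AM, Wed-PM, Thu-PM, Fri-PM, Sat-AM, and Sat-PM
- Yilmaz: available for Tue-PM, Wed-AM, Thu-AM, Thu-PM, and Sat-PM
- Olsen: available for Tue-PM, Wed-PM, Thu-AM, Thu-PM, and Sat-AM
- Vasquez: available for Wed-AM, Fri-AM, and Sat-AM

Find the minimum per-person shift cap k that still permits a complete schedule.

2

With 6 operators and 12 worker-slots to fill, someone must work at least ⌈12/6⌉ = 2 shifts, so k ≥ 2.
k = 2 works: Tue-PM→Yilmaz, Wed-AM→Vasquez, Wed-PM→Bakr, Thu-AM→Costa, Thu-PM→Olsen, Fri-AM→Bakr+Vasquez, Fri-PM→Costa+Singh, Sat-AM→Singh+Olsen, Sat-PM→Yilmaz.
Loads: Bakr 2, Costa 2, Singh 2, Yilmaz 2, Olsen 2, Vasquez 2 — all ≤ 2.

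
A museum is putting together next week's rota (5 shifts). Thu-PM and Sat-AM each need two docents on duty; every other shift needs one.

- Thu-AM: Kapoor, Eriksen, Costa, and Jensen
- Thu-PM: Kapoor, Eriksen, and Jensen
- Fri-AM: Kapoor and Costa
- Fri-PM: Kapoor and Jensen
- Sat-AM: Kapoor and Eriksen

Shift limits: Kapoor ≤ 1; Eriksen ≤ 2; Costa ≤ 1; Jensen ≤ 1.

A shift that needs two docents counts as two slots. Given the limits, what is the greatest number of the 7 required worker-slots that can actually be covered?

5

Total capacity across all docents is 1+2+1+1 = 5, and 7 slots are needed, so at most 5 can be filled.
An assignment achieving 5: Thu-AM→Costa, Thu-PM→Eriksen, Fri-AM→Kapoor, Fri-PM→Jensen, Sat-AM→Eriksen.
Loads: Kapoor 1/1, Eriksen 2/2, Costa 1/1, Jensen 1/1.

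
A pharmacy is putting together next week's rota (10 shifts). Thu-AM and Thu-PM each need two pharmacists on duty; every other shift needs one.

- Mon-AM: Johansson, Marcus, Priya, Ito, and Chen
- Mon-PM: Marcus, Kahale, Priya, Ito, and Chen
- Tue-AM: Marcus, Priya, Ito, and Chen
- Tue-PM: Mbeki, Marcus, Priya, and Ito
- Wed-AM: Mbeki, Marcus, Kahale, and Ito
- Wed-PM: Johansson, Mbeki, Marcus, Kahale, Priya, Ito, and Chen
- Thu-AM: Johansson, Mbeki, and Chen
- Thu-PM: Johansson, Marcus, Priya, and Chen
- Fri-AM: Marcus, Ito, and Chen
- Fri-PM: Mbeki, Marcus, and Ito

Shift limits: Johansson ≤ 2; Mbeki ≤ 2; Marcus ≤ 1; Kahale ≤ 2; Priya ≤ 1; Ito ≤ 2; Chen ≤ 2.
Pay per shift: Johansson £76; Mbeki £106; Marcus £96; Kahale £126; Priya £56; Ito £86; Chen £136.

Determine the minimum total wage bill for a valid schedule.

£1212

Picking the cheapest available pharmacist for each shift independently would cost £852, but that ignores the shift limits.
An optimal schedule: Mon-AM→Ito, Mon-PM→Kahale, Tue-AM→Priya, Tue-PM→Ito, Wed-AM→Kahale, Wed-PM→Chen, Thu-AM→Johansson+Mbeki, Thu-PM→Johansson+Chen, Fri-AM→Marcus, Fri-PM→Mbeki.
Total: 86 + 126 + 56 + 86 + 126 + 136 + 76 + 106 + 76 + 136 + 96 + 106 = £1212.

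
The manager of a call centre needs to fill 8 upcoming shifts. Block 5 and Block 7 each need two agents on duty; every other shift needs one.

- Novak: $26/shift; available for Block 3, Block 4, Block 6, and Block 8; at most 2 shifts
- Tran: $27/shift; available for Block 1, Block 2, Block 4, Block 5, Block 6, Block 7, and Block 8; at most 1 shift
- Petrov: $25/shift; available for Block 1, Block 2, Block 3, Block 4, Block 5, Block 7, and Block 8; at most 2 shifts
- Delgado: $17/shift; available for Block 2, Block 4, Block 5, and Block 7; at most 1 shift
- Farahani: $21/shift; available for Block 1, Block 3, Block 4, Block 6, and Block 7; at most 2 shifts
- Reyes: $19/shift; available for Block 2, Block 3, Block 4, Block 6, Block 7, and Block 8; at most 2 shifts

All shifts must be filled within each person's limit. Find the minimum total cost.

$226

Picking the cheapest available agent for each shift independently would cost $190, but that ignores the shift limits.
An optimal schedule: Block 1→Tran, Block 2→Petrov, Block 3→Novak, Block 4→Farahani, Block 5→Petrov+Delgado, Block 6→Novak, Block 7→Farahani+Reyes, Block 8→Reyes.
Total: 27 + 25 + 26 + 21 + 25 + 17 + 26 + 21 + 19 + 19 = $226.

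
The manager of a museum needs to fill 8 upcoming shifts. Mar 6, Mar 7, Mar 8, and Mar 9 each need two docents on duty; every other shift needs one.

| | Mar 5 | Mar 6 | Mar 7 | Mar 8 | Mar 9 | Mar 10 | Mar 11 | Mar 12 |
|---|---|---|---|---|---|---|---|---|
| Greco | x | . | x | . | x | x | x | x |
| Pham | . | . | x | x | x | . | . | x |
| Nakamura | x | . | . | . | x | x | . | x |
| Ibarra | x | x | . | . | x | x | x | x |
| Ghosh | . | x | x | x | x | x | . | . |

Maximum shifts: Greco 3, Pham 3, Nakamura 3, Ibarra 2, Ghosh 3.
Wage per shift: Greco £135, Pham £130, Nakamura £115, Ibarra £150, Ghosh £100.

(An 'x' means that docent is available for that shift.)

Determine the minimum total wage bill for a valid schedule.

£1455

Mar 6 can only be covered by Ibarra and Ghosh, so that assignment is forced.
Mar 8 can only be covered by Pham and Ghosh, so that assignment is forced.
Picking the cheapest available docent for each shift independently would cost £1390, but that ignores the shift limits.
An optimal schedule: Mar 5→Nakamura, Mar 6→Ghosh+Ibarra, Mar 7→Ghosh+Pham, Mar 8→Ghosh+Pham, Mar 9→Pham+Greco, Mar 10→Nakamura, Mar 11→Greco, Mar 12→Nakamura.
Total: 115 + 100 + 150 + 100 + 130 + 100 + 130 + 130 + 135 + 115 + 135 + 115 = £1455.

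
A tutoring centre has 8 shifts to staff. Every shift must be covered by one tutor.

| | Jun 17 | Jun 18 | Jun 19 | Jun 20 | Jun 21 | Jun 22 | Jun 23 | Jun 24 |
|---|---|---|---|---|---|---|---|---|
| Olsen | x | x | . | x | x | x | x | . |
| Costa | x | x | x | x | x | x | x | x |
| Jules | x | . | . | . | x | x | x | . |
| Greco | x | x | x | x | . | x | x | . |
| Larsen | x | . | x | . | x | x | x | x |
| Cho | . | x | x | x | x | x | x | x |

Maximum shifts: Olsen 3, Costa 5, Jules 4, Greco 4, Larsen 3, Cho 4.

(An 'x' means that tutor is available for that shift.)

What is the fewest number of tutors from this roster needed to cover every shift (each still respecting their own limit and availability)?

2

8 slots to fill and no one can take more than 5, so at least ⌈8/5⌉ = 2 tutors are needed.
Olsen and Costa alone can cover everything: Jun 17→Olsen, Jun 18→Olsen, Jun 19→Costa, Jun 20→Olsen, Jun 21→Costa, Jun 22→Costa, Jun 23→Costa, Jun 24→Costa.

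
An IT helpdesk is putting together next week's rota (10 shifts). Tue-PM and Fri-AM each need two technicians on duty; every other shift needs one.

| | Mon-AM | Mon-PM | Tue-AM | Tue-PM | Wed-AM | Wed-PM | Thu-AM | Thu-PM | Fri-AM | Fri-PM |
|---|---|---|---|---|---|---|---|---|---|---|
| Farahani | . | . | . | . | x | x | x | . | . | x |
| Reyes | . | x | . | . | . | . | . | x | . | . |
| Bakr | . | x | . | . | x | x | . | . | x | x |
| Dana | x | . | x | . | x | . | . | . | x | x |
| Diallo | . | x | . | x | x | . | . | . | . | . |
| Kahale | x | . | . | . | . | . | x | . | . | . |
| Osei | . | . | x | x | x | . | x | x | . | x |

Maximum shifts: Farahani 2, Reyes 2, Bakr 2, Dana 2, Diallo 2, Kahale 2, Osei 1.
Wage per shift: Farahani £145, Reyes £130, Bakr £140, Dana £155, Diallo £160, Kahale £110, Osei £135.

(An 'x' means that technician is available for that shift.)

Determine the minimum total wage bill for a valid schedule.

Tue-PM can only be covered by Diallo and Osei, so that assignment is forced.
Fri-AM can only be covered by Bakr and Dana, so that assignment is forced.
Picking the cheapest available technician for each shift independently would cost £1615, but that ignores the shift limits.
An optimal schedule: Mon-AM→Kahale, Mon-PM→Reyes, Tue-AM→Dana, Tue-PM→Osei+Diallo, Wed-AM→Farahani, Wed-PM→Bakr, Thu-AM→Kahale, Thu-PM→Reyes, Fri-AM→Bakr+Dana, Fri-PM→Farahani.
Total: 110 + 130 + 155 + 135 + 160 + 145 + 140 + 110 + 130 + 140 + 155 + 145 = £1655.

£1655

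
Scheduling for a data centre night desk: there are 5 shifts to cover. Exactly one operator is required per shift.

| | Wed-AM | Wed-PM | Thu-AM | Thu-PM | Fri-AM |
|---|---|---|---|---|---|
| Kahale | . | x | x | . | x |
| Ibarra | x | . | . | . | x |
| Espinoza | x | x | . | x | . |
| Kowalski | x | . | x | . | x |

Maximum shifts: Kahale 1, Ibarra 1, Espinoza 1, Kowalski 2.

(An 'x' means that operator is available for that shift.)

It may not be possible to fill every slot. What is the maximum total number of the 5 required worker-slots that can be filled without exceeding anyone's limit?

5

Total capacity across all operators is 1+1+1+2 = 5, and 5 slots are needed, so at most 5 can be filled.
An assignment achieving 5: Wed-AM→Ibarra, Wed-PM→Kahale, Thu-AM→Kowalski, Thu-PM→Espinoza, Fri-AM→Kowalski.
Loads: Kahale 1/1, Ibarra 1/1, Espinoza 1/1, Kowalski 2/2.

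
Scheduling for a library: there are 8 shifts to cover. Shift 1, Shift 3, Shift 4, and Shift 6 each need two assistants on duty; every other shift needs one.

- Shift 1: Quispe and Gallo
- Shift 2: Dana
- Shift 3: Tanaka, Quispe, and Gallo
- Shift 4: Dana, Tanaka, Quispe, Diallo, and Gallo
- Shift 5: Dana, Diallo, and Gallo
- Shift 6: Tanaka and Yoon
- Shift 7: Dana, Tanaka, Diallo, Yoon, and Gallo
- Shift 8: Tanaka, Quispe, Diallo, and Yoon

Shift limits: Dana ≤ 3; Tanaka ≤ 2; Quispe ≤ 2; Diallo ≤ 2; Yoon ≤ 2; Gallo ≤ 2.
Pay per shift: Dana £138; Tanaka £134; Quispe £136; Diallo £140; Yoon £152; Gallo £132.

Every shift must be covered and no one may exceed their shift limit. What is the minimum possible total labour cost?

Shift 1 can only be covered by Quispe and Gallo, so that assignment is forced.
Shift 2 can only be covered by Dana, so that assignment is forced.
Shift 6 can only be covered by Tanaka and Yoon, so that assignment is forced.
Picking the cheapest available assistant for each shift independently would cost £1622, but that ignores the shift limits.
An optimal schedule: Shift 1→Quispe+Gallo, Shift 2→Dana, Shift 3→Tanaka+Quispe, Shift 4→Diallo+Gallo, Shift 5→Dana, Shift 6→Tanaka+Yoon, Shift 7→Dana, Shift 8→Diallo.
Total: 136 + 132 + 138 + 134 + 136 + 140 + 132 + 138 + 134 + 152 + 138 + 140 = £1650.

£1650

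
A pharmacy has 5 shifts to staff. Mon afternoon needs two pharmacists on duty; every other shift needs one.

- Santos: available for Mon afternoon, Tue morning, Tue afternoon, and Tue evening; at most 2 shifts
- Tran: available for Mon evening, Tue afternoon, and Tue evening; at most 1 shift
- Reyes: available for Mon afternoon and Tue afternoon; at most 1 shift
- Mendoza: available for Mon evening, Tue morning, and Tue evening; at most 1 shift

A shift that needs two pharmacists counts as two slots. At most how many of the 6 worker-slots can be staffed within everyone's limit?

5

Total capacity across all pharmacists is 2+1+1+1 = 5, and 6 slots are needed, so at most 5 can be filled.
An assignment achieving 5: Mon afternoon→Santos+Reyes, Mon evening→Tran, Tue morning→Santos, Tue evening→Mendoza.
Loads: Santos 2/2, Tran 1/1, Reyes 1/1, Mendoza 1/1.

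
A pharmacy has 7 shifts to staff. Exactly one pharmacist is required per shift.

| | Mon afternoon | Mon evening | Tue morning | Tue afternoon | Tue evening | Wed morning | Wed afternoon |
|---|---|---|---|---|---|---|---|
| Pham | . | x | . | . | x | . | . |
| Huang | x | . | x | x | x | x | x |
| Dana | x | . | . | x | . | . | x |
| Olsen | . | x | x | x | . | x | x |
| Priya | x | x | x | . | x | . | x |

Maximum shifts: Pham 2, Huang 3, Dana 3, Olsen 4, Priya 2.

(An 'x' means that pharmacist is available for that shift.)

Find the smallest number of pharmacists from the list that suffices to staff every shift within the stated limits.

7 slots to fill and no one can take more than 4, so at least ⌈7/4⌉ = 2 pharmacists are needed.
Huang and Olsen alone can cover everything: Mon afternoon→Huang, Mon evening→Olsen, Tue morning→Huang, Tue afternoon→Olsen, Tue evening→Huang, Wed morning→Olsen, Wed afternoon→Olsen.

2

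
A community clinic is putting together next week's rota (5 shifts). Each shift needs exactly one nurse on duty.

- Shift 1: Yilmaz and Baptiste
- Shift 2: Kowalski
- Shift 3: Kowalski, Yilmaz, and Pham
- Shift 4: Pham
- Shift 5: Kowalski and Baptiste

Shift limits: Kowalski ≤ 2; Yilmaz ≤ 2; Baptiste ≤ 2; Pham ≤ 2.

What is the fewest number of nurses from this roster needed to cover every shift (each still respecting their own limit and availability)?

5 slots to fill and no one can take more than 2, so at least ⌈5/2⌉ = 3 nurses are needed.
Kowalski, Yilmaz, and Pham alone can cover everything: Shift 1→Yilmaz, Shift 2→Kowalski, Shift 3→Yilmaz, Shift 4→Pham, Shift 5→Kowalski.

3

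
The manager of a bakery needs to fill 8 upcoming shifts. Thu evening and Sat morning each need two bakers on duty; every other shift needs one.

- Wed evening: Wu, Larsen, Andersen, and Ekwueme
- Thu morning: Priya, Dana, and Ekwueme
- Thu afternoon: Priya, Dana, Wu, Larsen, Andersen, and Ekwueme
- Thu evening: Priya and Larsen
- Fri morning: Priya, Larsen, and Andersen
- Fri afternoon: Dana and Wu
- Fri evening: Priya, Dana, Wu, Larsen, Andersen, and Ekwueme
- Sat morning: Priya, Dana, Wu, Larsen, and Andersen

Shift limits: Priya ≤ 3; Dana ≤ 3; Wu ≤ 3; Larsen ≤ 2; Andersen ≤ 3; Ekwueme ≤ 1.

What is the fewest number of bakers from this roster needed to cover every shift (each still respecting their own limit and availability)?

4

10 slots to fill and no one can take more than 3, so at least ⌈10/3⌉ = 4 bakers are needed.
Priya, Dana, Wu, and Larsen alone can cover everything: Wed evening→Wu, Thu morning→Priya, Thu afternoon→Dana, Thu evening→Priya+Larsen, Fri morning→Priya, Fri afternoon→Dana, Fri evening→Dana, Sat morning→Wu+Larsen.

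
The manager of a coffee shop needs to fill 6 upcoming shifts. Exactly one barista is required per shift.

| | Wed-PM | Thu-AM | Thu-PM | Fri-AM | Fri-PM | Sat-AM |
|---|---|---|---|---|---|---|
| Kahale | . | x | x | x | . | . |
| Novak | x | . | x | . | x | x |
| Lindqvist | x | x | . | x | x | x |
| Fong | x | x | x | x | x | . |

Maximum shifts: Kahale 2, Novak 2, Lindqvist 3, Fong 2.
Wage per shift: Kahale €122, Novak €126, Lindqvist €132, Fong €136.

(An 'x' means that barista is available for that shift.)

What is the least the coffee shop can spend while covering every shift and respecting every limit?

Picking the cheapest available barista for each shift independently would cost €744, but that ignores the shift limits.
An optimal schedule: Wed-PM→Novak, Thu-AM→Kahale, Thu-PM→Kahale, Fri-AM→Lindqvist, Fri-PM→Lindqvist, Sat-AM→Novak.
Total: 126 + 122 + 122 + 132 + 132 + 126 = €760.

€760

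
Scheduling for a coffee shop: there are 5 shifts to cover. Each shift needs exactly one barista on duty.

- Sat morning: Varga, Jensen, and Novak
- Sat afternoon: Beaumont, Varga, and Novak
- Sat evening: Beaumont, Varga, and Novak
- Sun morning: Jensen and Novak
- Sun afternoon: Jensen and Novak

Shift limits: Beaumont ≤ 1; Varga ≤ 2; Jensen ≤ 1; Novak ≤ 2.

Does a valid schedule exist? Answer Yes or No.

Yes

One valid schedule: Sat morning→Varga, Sat afternoon→Beaumont, Sat evening→Varga, Sun morning→Jensen, Sun afternoon→Novak.
Loads: Beaumont 1/1, Varga 2/2, Jensen 1/1, Novak 1/2 — all within limits.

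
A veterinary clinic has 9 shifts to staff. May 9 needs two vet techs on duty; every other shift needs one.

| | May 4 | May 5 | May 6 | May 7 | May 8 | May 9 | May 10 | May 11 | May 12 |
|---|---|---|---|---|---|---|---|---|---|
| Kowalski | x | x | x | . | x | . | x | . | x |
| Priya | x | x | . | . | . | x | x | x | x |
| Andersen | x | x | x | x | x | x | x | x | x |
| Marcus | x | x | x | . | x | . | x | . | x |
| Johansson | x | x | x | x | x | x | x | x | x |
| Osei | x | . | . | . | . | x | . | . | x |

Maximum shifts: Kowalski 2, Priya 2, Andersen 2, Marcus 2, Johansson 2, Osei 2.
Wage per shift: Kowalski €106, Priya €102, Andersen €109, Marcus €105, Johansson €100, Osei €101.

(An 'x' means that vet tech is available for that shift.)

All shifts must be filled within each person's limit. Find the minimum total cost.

Picking the cheapest available vet tech for each shift independently would cost €1001, but that ignores the shift limits.
An optimal schedule: May 4→Osei, May 5→Priya, May 6→Marcus, May 7→Johansson, May 8→Marcus, May 9→Osei+Priya, May 10→Kowalski, May 11→Johansson, May 12→Kowalski.
Total: 101 + 102 + 105 + 100 + 105 + 101 + 102 + 106 + 100 + 106 = €1028.

€1028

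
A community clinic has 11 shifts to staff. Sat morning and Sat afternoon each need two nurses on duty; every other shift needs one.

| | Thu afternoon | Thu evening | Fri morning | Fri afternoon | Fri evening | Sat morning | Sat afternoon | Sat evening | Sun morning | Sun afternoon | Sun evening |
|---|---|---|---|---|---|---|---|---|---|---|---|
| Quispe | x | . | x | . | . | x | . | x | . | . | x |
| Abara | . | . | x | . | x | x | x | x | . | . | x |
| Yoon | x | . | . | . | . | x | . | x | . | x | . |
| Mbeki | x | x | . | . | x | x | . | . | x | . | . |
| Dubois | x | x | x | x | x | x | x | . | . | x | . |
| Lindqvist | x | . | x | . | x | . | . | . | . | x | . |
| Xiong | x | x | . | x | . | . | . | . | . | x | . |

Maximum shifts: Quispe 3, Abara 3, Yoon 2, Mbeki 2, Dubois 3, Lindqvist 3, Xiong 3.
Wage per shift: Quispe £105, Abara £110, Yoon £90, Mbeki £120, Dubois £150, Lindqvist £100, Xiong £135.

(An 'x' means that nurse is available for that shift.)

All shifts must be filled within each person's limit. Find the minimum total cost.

£1430

Sat afternoon can only be covered by Abara and Dubois, so that assignment is forced.
Sun morning can only be covered by Mbeki, so that assignment is forced.
Picking the cheapest available nurse for each shift independently would cost £1405, but that ignores the shift limits.
An optimal schedule: Thu afternoon→Quispe, Thu evening→Mbeki, Fri morning→Lindqvist, Fri afternoon→Xiong, Fri evening→Lindqvist, Sat morning→Yoon+Quispe, Sat afternoon→Abara+Dubois, Sat evening→Yoon, Sun morning→Mbeki, Sun afternoon→Lindqvist, Sun evening→Quispe.
Total: 105 + 120 + 100 + 135 + 100 + 90 + 105 + 110 + 150 + 90 + 120 + 100 + 105 = £1430.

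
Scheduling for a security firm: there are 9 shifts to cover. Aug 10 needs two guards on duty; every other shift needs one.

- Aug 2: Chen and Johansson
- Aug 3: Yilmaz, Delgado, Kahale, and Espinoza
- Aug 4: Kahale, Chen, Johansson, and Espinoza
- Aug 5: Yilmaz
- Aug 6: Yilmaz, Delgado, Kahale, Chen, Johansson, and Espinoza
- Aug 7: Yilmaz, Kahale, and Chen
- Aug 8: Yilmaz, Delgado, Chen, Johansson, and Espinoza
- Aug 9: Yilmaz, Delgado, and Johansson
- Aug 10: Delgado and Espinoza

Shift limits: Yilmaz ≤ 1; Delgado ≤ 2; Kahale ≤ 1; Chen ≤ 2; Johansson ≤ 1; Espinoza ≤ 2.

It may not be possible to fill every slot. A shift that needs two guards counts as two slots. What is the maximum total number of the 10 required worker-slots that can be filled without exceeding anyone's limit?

9

Total capacity across all guards is 1+2+1+2+1+2 = 9, and 10 slots are needed, so at most 9 can be filled.
An assignment achieving 9: Aug 2→Chen, Aug 3→Espinoza, Aug 4→Chen, Aug 5→Yilmaz, Aug 7→Kahale, Aug 8→Johansson, Aug 9→Delgado, Aug 10→Delgado+Espinoza.
Loads: Yilmaz 1/1, Delgado 2/2, Kahale 1/1, Chen 2/2, Johansson 1/1, Espinoza 2/2.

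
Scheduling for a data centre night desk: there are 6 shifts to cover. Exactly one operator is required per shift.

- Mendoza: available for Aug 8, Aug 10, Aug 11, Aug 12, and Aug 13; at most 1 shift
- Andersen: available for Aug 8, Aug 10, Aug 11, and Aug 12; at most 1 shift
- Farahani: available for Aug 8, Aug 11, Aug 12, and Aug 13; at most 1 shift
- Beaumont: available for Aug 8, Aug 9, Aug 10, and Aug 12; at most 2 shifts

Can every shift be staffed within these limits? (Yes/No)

No

Total capacity is 1+1+1+2 = 5 but 6 worker-slots are needed — infeasible.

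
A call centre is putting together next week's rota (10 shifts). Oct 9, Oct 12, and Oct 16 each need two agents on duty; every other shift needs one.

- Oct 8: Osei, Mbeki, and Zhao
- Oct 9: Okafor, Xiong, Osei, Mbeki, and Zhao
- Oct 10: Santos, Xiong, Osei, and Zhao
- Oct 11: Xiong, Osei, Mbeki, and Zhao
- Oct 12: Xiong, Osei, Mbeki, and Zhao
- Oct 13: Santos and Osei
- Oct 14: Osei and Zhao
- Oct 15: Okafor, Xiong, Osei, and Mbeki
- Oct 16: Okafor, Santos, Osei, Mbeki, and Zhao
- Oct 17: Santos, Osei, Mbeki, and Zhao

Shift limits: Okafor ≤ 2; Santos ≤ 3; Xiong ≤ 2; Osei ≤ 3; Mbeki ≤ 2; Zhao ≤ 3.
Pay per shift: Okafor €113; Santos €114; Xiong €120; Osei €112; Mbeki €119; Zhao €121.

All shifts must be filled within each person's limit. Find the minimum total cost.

Picking the cheapest available agent for each shift independently would cost €1465, but that ignores the shift limits.
An optimal schedule: Oct 8→Osei, Oct 9→Okafor+Mbeki, Oct 10→Santos, Oct 11→Xiong, Oct 12→Xiong+Osei, Oct 13→Santos, Oct 14→Osei, Oct 15→Okafor, Oct 16→Mbeki+Zhao, Oct 17→Santos.
Total: 112 + 113 + 119 + 114 + 120 + 120 + 112 + 114 + 112 + 113 + 119 + 121 + 114 = €1503.

€1503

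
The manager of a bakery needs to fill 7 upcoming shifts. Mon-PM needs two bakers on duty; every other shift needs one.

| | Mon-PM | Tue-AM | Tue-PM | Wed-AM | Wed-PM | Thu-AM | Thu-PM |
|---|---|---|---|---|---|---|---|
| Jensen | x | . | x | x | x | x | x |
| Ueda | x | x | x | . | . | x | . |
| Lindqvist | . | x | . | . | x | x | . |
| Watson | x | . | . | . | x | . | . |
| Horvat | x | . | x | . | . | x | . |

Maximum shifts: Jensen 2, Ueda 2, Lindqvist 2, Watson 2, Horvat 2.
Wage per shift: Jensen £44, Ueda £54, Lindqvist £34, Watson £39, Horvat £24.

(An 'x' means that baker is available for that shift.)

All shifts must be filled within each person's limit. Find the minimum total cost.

£282

Wed-AM can only be covered by Jensen, so that assignment is forced.
Thu-PM can only be covered by Jensen, so that assignment is forced.
Picking the cheapest available baker for each shift independently would cost £267, but that ignores the shift limits.
An optimal schedule: Mon-PM→Horvat+Watson, Tue-AM→Lindqvist, Tue-PM→Horvat, Wed-AM→Jensen, Wed-PM→Watson, Thu-AM→Lindqvist, Thu-PM→Jensen.
Total: 24 + 39 + 34 + 24 + 44 + 39 + 34 + 44 = £282.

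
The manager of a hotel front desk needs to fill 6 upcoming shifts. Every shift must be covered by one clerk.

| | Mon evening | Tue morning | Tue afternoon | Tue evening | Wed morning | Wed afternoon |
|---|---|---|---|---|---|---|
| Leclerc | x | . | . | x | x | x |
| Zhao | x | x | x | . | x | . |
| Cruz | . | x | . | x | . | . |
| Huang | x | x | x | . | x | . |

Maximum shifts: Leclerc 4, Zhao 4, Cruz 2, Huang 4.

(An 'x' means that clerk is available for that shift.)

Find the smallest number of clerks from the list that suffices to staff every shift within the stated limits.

2

6 slots to fill and no one can take more than 4, so at least ⌈6/4⌉ = 2 clerks are needed.
Leclerc and Zhao alone can cover everything: Mon evening→Leclerc, Tue morning→Zhao, Tue afternoon→Zhao, Tue evening→Leclerc, Wed morning→Leclerc, Wed afternoon→Leclerc.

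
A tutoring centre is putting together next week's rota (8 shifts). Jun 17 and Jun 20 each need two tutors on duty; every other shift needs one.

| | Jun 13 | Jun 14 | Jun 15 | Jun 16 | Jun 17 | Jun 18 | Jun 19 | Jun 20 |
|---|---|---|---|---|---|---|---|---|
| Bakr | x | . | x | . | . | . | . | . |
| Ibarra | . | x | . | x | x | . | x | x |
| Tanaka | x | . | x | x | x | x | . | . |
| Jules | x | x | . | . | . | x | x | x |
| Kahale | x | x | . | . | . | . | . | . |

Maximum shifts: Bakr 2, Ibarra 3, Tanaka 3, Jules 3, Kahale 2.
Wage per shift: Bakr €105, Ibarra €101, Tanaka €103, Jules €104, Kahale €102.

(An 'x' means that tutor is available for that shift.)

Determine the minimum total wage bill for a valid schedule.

€1024

Jun 17 can only be covered by Ibarra and Tanaka, so that assignment is forced.
Jun 20 can only be covered by Ibarra and Jules, so that assignment is forced.
Picking the cheapest available tutor for each shift independently would cost €1020, but that ignores the shift limits.
An optimal schedule: Jun 13→Kahale, Jun 14→Kahale, Jun 15→Tanaka, Jun 16→Ibarra, Jun 17→Ibarra+Tanaka, Jun 18→Tanaka, Jun 19→Jules, Jun 20→Ibarra+Jules.
Total: 102 + 102 + 103 + 101 + 101 + 103 + 103 + 104 + 101 + 104 = €1024.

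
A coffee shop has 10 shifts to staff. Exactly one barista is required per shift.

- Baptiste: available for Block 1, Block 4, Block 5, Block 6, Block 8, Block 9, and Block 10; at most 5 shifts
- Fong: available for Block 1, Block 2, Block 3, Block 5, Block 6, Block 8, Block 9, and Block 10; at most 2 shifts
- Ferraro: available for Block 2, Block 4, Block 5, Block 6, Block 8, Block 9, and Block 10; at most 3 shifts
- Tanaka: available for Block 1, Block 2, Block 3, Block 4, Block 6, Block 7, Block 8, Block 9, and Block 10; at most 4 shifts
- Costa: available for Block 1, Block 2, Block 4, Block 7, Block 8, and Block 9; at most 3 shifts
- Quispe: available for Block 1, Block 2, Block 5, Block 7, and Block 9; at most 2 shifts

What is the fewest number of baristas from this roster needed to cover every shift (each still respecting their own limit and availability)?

10 slots to fill and no one can take more than 5, so at least ⌈10/5⌉ = 2 baristas are needed.
Any 2 baristas together have capacity at most 5+4 = 9 < 10 slots, so 2 can never suffice.
Baptiste, Fong, and Tanaka alone can cover everything: Block 1→Baptiste, Block 2→Fong, Block 3→Fong, Block 4→Baptiste, Block 5→Baptiste, Block 6→Baptiste, Block 7→Tanaka, Block 8→Baptiste, Block 9→Tanaka, Block 10→Tanaka.

3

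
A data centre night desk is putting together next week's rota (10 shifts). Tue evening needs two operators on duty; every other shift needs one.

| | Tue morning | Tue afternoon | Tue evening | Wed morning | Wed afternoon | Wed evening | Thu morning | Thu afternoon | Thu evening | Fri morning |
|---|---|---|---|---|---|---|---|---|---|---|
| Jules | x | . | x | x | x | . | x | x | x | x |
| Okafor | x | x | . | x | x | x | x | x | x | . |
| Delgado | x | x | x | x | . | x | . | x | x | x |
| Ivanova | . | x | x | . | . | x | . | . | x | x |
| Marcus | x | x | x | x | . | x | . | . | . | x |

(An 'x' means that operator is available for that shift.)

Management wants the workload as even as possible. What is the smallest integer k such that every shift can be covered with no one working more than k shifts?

With 5 operators and 11 worker-slots to fill, someone must work at least ⌈11/5⌉ = 3 shifts, so k ≥ 3.
k = 3 works: Tue morning→Okafor, Tue afternoon→Okafor, Tue evening→Ivanova+Marcus, Wed morning→Okafor, Wed afternoon→Jules, Wed evening→Delgado, Thu morning→Jules, Thu afternoon→Jules, Thu evening→Delgado, Fri morning→Delgado.
Loads: Jules 3, Okafor 3, Delgado 3, Ivanova 1, Marcus 1 — all ≤ 3.

3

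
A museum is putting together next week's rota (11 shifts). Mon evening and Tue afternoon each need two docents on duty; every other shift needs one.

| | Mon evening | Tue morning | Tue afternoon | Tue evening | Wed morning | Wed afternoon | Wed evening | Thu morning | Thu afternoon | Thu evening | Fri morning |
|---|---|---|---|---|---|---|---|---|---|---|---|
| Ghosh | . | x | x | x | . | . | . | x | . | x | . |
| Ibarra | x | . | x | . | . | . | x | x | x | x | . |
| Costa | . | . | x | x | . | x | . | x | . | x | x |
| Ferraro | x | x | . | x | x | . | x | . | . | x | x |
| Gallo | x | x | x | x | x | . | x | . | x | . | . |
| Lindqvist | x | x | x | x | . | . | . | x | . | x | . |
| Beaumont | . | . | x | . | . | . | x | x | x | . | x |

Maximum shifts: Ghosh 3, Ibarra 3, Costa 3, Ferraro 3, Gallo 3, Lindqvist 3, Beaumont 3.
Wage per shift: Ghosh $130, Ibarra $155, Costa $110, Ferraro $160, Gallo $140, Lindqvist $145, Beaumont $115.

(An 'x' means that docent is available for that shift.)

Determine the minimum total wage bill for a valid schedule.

$1630

Wed afternoon can only be covered by Costa, so that assignment is forced.
Picking the cheapest available docent for each shift independently would cost $1560, but that ignores the shift limits.
An optimal schedule: Mon evening→Gallo+Lindqvist, Tue morning→Ghosh, Tue afternoon→Ghosh+Gallo, Tue evening→Costa, Wed morning→Gallo, Wed afternoon→Costa, Wed evening→Beaumont, Thu morning→Beaumont, Thu afternoon→Beaumont, Thu evening→Ghosh, Fri morning→Costa.
Total: 140 + 145 + 130 + 130 + 140 + 110 + 140 + 110 + 115 + 115 + 115 + 130 + 110 = $1630.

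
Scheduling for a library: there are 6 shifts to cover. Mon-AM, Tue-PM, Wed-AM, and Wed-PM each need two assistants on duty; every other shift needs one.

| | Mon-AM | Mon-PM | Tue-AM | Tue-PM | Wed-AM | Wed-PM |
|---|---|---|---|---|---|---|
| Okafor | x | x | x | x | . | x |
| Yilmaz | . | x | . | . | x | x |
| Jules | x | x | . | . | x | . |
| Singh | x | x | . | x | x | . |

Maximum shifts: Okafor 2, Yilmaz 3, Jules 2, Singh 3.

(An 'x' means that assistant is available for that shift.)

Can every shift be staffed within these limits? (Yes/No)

Total capacity is 10 and 10 slots are needed, so capacity alone doesn't rule it out.
Shifts {Tue-AM, Tue-PM, Wed-PM} need 5 worker-slots in total, but the assistants available for any of those shifts (Okafor, Yilmaz, and Singh) can supply at most 4 among them. So no valid schedule exists.

No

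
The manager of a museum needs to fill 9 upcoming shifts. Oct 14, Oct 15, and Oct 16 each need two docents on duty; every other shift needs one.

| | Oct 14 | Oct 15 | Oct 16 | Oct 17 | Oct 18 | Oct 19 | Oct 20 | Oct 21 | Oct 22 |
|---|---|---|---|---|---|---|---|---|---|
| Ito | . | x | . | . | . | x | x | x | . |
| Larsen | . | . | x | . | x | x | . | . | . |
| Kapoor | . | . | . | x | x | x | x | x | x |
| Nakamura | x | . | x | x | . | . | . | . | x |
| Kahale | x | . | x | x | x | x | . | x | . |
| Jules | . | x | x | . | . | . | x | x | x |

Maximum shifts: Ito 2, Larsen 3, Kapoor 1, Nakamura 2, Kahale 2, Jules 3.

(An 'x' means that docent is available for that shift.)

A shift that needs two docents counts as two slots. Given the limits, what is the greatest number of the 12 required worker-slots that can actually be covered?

Total capacity across all docents is 2+3+1+2+2+3 = 13, and 12 slots are needed, so at most 12 can be filled.
An assignment achieving 12: Oct 14→Nakamura+Kahale, Oct 15→Ito+Jules, Oct 16→Larsen+Kahale, Oct 17→Kapoor, Oct 18→Larsen, Oct 19→Larsen, Oct 20→Ito, Oct 21→Jules, Oct 22→Nakamura.
Loads: Ito 2/2, Larsen 3/3, Kapoor 1/1, Nakamura 2/2, Kahale 2/2, Jules 2/3.

12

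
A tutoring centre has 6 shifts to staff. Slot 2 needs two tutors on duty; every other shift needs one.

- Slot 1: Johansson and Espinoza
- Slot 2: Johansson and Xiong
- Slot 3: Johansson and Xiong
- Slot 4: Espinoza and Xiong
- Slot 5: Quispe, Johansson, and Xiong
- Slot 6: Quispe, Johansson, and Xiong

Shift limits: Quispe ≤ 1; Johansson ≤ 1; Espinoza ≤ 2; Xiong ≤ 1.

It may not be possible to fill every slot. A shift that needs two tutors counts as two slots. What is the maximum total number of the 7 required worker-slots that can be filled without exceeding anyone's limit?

5

Total capacity across all tutors is 1+1+2+1 = 5, and 7 slots are needed, so at most 5 can be filled.
An assignment achieving 5: Slot 1→Espinoza, Slot 2→Johansson+Xiong, Slot 4→Espinoza, Slot 5→Quispe.
Loads: Quispe 1/1, Johansson 1/1, Espinoza 2/2, Xiong 1/1.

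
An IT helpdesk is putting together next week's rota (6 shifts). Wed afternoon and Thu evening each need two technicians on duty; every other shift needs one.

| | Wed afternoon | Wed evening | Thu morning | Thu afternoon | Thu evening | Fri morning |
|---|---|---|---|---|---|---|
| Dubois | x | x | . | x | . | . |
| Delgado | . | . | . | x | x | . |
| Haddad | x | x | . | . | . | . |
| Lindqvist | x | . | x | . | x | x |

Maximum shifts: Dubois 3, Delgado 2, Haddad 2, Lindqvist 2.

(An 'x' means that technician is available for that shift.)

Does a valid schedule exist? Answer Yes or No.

Total capacity is 9 and 8 slots are needed, so capacity alone doesn't rule it out.
Shifts {Thu morning, Thu evening, Fri morning} need 4 worker-slots in total, but the technicians available for any of those shifts (Delgado and Lindqvist) can supply at most 3 among them. So no valid schedule exists.

No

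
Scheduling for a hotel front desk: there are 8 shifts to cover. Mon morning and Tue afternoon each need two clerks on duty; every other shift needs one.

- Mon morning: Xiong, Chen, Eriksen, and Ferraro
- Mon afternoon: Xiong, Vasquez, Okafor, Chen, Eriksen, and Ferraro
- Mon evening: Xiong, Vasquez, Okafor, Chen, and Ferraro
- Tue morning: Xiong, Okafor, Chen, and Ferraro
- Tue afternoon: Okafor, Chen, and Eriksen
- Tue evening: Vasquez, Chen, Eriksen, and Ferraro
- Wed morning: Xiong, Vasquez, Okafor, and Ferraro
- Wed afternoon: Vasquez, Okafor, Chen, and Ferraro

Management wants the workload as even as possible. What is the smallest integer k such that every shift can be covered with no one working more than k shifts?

2

With 6 clerks and 10 worker-slots to fill, someone must work at least ⌈10/6⌉ = 2 shifts, so k ≥ 2.
k = 2 works: Mon morning→Chen+Eriksen, Mon afternoon→Eriksen, Mon evening→Okafor, Tue morning→Xiong, Tue afternoon→Okafor+Chen, Tue evening→Vasquez, Wed morning→Xiong, Wed afternoon→Vasquez.
Loads: Xiong 2, Vasquez 2, Okafor 2, Chen 2, Eriksen 2, Ferraro 0 — all ≤ 2.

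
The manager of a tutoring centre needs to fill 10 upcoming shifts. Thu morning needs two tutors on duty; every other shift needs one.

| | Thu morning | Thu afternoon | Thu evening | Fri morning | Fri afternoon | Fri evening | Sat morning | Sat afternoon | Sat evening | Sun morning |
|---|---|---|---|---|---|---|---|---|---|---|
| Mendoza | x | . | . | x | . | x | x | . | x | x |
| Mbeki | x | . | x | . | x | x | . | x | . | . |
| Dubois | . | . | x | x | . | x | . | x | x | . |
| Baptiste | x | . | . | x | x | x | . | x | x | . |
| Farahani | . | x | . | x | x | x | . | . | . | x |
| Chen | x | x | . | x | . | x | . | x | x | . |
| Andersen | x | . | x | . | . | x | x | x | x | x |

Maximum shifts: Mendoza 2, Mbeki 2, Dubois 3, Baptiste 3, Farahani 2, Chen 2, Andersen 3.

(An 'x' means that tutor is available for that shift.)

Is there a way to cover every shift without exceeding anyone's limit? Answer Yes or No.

One valid schedule: Thu morning→Baptiste+Chen, Thu afternoon→Farahani, Thu evening→Mbeki, Fri morning→Dubois, Fri afternoon→Mbeki, Fri evening→Baptiste, Sat morning→Mendoza, Sat afternoon→Dubois, Sat evening→Dubois, Sun morning→Mendoza.
Loads: Mendoza 2/2, Mbeki 2/2, Dubois 3/3, Baptiste 2/3, Farahani 1/2, Chen 1/2, Andersen 0/3 — all within limits.

Yes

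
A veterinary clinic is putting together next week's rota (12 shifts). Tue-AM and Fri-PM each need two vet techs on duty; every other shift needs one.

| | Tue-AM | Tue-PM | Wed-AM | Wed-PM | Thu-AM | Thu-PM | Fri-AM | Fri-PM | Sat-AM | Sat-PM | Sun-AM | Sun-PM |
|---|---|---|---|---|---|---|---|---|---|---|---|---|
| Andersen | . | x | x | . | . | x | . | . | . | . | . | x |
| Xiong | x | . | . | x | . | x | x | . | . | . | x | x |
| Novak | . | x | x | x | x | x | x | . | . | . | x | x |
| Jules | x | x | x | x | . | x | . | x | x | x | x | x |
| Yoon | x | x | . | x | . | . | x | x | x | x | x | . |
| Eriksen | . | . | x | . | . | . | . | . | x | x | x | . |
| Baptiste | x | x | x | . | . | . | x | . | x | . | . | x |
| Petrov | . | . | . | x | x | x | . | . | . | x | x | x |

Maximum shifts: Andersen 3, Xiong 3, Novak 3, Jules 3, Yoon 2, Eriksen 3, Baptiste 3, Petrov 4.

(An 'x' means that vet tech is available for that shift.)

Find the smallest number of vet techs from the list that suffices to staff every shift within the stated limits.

5

14 slots to fill and no one can take more than 4, so at least ⌈14/4⌉ = 4 vet techs are needed.
Any 4 vet techs together have capacity at most 4+3+3+3 = 13 < 14 slots, so 4 can never suffice.
Andersen, Xiong, Novak, Jules, and Yoon alone can cover everything: Tue-AM→Xiong+Yoon, Tue-PM→Andersen, Wed-AM→Andersen, Wed-PM→Xiong, Thu-AM→Novak, Thu-PM→Andersen, Fri-AM→Xiong, Fri-PM→Jules+Yoon, Sat-AM→Jules, Sat-PM→Jules, Sun-AM→Novak, Sun-PM→Novak.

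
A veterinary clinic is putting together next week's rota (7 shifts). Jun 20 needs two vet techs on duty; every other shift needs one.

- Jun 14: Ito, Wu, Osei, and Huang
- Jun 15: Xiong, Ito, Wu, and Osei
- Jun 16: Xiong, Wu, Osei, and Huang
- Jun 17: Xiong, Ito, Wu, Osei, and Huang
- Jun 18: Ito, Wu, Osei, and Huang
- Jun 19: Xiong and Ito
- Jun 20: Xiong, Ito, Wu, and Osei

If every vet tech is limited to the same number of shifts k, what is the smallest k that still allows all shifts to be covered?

2

With 5 vet techs and 8 worker-slots to fill, someone must work at least ⌈8/5⌉ = 2 shifts, so k ≥ 2.
k = 2 works: Jun 14→Ito, Jun 15→Xiong, Jun 16→Wu, Jun 17→Osei, Jun 18→Ito, Jun 19→Xiong, Jun 20→Wu+Osei.
Loads: Xiong 2, Ito 2, Wu 2, Osei 2, Huang 0 — all ≤ 2.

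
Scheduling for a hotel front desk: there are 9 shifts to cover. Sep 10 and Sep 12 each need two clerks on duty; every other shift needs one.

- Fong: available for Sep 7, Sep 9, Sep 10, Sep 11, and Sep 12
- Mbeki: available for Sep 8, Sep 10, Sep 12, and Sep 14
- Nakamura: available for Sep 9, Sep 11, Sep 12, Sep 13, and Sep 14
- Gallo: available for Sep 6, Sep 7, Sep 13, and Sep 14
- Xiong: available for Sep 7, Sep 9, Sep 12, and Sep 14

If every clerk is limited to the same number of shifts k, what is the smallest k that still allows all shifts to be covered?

With 5 clerks and 11 worker-slots to fill, someone must work at least ⌈11/5⌉ = 3 shifts, so k ≥ 3.
k = 3 works: Sep 6→Gallo, Sep 7→Fong, Sep 8→Mbeki, Sep 9→Nakamura, Sep 10→Fong+Mbeki, Sep 11→Fong, Sep 12→Nakamura+Xiong, Sep 13→Nakamura, Sep 14→Mbeki.
Loads: Fong 3, Mbeki 3, Nakamura 3, Gallo 1, Xiong 1 — all ≤ 3.

3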